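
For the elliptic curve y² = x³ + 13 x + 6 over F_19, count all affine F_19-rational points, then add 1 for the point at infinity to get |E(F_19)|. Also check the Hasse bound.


Affine points = {(0, 5), (0, 14), (1, 1), (1, 18), (5, 5), (5, 14), (9, 4), (9, 15), (11, 6), (11, 13), (12, 3), (12, 16), (13, 4), (13, 15), (14, 5), (14, 14), (15, 2), (15, 17), (16, 4), (16, 15), (18, 7), (18, 12)}; affine count = 22; |E(F_19)| = 23.

Discriminant check: Δ ∝ 4a³ + 27b² = 4·13³ + 27·6² = 4·2197 + 27·36 ≡ 13 (mod 19). Nonzero ⇒ E is nonsingular.
For each x ∈ F_19, compute rhs = x³ + 13·x + 6 mod 19, then count y ∈ F_19 with y² ≡ rhs.
  x = 0: rhs = 6, matching y values: 5, 14 (2 points).
  x = 1: rhs = 1, matching y values: 1, 18 (2 points).
  x = 2: rhs = 2, matching y values: none (0 points).
  x = 3: rhs = 15, matching y values: none (0 points).
  x = 4: rhs = 8, matching y values: none (0 points).
  x = 5: rhs = 6, matching y values: 5, 14 (2 points).
  x = 6: rhs = 15, matching y values: none (0 points).
  x = 7: rhs = 3, matching y values: none (0 points).
  x = 8: rhs = 14, matching y values: none (0 points).
  x = 9: rhs = 16, matching y values: 4, 15 (2 points).
  x = 10: rhs = 15, matching y values: none (0 points).
  x = 11: rhs = 17, matching y values: 6, 13 (2 points).
  x = 12: rhs = 9, matching y values: 3, 16 (2 points).
  x = 13: rhs = 16, matching y values: 4, 15 (2 points).
  x = 14: rhs = 6, matching y values: 5, 14 (2 points).
  x = 15: rhs = 4, matching y values: 2, 17 (2 points).
  x = 16: rhs = 16, matching y values: 4, 15 (2 points).
  x = 17: rhs = 10, matching y values: none (0 points).
  x = 18: rhs = 11, matching y values: 7, 12 (2 points).
Total affine count: 22.
Full point count |E(F_19)| = 22 + 1 = 23.
Hasse bound: |23 − (19+1)| = |3| = 3 ≤ 2√19 ≈ 8.7178 ✓.


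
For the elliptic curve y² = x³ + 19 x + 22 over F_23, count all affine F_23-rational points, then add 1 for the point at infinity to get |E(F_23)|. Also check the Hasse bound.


Affine points = {(4, 1), (4, 22), (5, 9), (5, 14), (9, 5), (9, 18), (10, 4), (10, 19), (12, 0), (15, 5), (15, 18), (16, 11), (16, 12), (18, 3), (18, 20), (22, 5), (22, 18)}; affine count = 17; |E(F_23)| = 18.

Discriminant check: Δ ∝ 4a³ + 27b² = 4·19³ + 27·22² = 4·6859 + 27·484 ≡ 1 (mod 23). Nonzero ⇒ E is nonsingular.
For each x ∈ F_23, compute rhs = x³ + 19·x + 22 mod 23, then count y ∈ F_23 with y² ≡ rhs.
  x = 0: rhs = 22, matching y values: none (0 points).
  x = 1: rhs = 19, matching y values: none (0 points).
  x = 2: rhs = 22, matching y values: none (0 points).
  x = 3: rhs = 14, matching y values: none (0 points).
  x = 4: rhs = 1, matching y values: 1, 22 (2 points).
  x = 5: rhs = 12, matching y values: 9, 14 (2 points).
  x = 6: rhs = 7, matching y values: none (0 points).
  x = 7: rhs = 15, matching y values: none (0 points).
  x = 8: rhs = 19, matching y values: none (0 points).
  x = 9: rhs = 2, matching y values: 5, 18 (2 points).
  x = 10: rhs = 16, matching y values: 4, 19 (2 points).
  x = 11: rhs = 21, matching y values: none (0 points).
  x = 12: rhs = 0, matching y values: 0 (1 points).
  x = 13: rhs = 5, matching y values: none (0 points).
  x = 14: rhs = 19, matching y values: none (0 points).
  x = 15: rhs = 2, matching y values: 5, 18 (2 points).
  x = 16: rhs = 6, matching y values: 11, 12 (2 points).
  x = 17: rhs = 14, matching y values: none (0 points).
  x = 18: rhs = 9, matching y values: 3, 20 (2 points).
  x = 19: rhs = 20, matching y values: none (0 points).
  x = 20: rhs = 7, matching y values: none (0 points).
  x = 21: rhs = 22, matching y values: none (0 points).
  x = 22: rhs = 2, matching y values: 5, 18 (2 points).
Total affine count: 17.
Full point count |E(F_23)| = 17 + 1 = 18.
Hasse bound: |18 − (23+1)| = |-6| = 6 ≤ 2√23 ≈ 9.5917 ✓.


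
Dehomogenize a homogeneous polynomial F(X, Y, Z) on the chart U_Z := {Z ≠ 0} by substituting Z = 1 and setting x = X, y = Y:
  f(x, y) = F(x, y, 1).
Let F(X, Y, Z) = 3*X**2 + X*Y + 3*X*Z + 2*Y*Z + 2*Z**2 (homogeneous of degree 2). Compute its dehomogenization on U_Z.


f(x, y) = 3*x**2 + x*y + 3*x + 2*y + 2

On U_Z we set Z = 1. Each monomial c·X^i·Y^j·Z^k in F becomes c·x^i·y^j·1^k = c·x^i·y^j.
Substituting Z = 1: F(X, Y, 1) = 3*x**2 + x*y + 3*x + 2*y + 2.
Note: deg(f) ≤ deg(F) = 2; strict inequality happens when F is divisible by Z (lost terms).


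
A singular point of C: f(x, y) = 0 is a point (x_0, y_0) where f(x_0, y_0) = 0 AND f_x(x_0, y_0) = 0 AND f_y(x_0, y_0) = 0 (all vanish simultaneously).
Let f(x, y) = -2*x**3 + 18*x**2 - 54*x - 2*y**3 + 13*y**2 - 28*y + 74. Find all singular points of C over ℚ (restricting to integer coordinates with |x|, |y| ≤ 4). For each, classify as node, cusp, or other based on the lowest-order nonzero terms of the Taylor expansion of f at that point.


Singular points: {(3, 2)}; classification: cusp.

Compute partial derivatives:
  f_x = -6*x**2 + 36*x - 54.
  f_y = -6*y**2 + 26*y - 28.
Scan x_0 ∈ {−4, ..., 4}. For each x_0, f_y(x_0, y) is a polynomial in y; find its integer roots y ∈ {−4, ..., 4}, then test f_x and f at those candidates.
  x = -4: f_y(-4, y) = -6*y**2 + 26*y - 28; vanishes at y ∈ {2}. (-4, 2): f_x = -294 ≠ 0.
  x = -3: f_y(-3, y) = -6*y**2 + 26*y - 28; vanishes at y ∈ {2}. (-3, 2): f_x = -216 ≠ 0.
  x = -2: f_y(-2, y) = -6*y**2 + 26*y - 28; vanishes at y ∈ {2}. (-2, 2): f_x = -150 ≠ 0.
  x = -1: f_y(-1, y) = -6*y**2 + 26*y - 28; vanishes at y ∈ {2}. (-1, 2): f_x = -96 ≠ 0.
  x = 0: f_y(0, y) = -6*y**2 + 26*y - 28; vanishes at y ∈ {2}. (0, 2): f_x = -54 ≠ 0.
  x = 1: f_y(1, y) = -6*y**2 + 26*y - 28; vanishes at y ∈ {2}. (1, 2): f_x = -24 ≠ 0.
  x = 2: f_y(2, y) = -6*y**2 + 26*y - 28; vanishes at y ∈ {2}. (2, 2): f_x = -6 ≠ 0.
  x = 3: f_y(3, y) = -6*y**2 + 26*y - 28; vanishes at y ∈ {2}. (3, 2): f_x = 0, f = 0 — SINGULAR.
  x = 4: f_y(4, y) = -6*y**2 + 26*y - 28; vanishes at y ∈ {2}. (4, 2): f_x = -6 ≠ 0.
Only singular point on the grid: (3, 2).
Classify: substitute x = 3 + u, y = 2 + v and expand: f = -2*u**3 - 2*v**3 + v**2.
No constant or linear terms (consistent with a singular point). Quadratic part: v**2. Cubic part: -2*u**3 - 2*v**3.
The quadratic part v**2 is a perfect square, so there is a single (double) tangent line v = 0, i.e. y = 2. Restricting the cubic part to that line (v = 0) leaves -2*u**3 ≠ 0, so f is not divisible by v and the branch is v² ≈ 2*u**3 to lowest order — this is a cusp.
Classification: cusp.


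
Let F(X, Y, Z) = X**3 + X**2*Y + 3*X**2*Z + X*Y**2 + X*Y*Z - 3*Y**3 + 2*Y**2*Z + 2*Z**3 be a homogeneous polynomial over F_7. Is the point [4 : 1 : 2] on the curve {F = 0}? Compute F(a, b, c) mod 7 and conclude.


F(4,1,2) ≡ 2 (mod 7); P is NOT on the curve.

Evaluate F(4, 1, 2) term-by-term (mod 7).
  X**3 ↦ 1·64·1·1 = 64
  X**2*Y ↦ 1·16·1·1 = 16
  3*X**2*Z ↦ 3·16·1·2 = 96
  X*Y**2 ↦ 1·4·1·1 = 4
  X*Y*Z ↦ 1·4·1·2 = 8
  -3*Y**3 ↦ -3·1·1·1 = -3
  2*Y**2*Z ↦ 2·1·1·2 = 4
  2*Z**3 ↦ 2·1·1·8 = 16
Sum: F(4, 1, 2) = (64) + (16) + (96) + (4) + (8) + (-3) + (4) + (16) = 205.
Reducing mod 7: 205 ≡ 2 (mod 7).
Since F(a, b, c) ≡ 2 ≠ 0 (mod 7), P does NOT lie on the curve.


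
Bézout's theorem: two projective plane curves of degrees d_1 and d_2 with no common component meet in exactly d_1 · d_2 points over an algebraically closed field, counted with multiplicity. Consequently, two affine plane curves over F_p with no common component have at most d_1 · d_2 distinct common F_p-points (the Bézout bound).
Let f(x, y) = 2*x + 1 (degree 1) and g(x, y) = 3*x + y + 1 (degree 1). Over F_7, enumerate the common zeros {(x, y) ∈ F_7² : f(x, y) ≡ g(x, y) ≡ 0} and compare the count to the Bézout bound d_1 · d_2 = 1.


Common zeros: {(3, 4)}; count = 1; Bézout bound = 1.

deg(f) = 1, deg(g) = 1, so Bézout bound = 1.
Scan x ∈ F_7. For each x, list the y ∈ F_7 with f(x, y) ≡ 0 and those with g(x, y) ≡ 0 (mod 7); the common zeros in that column are the intersection.
  x = 0: f ≡ 0 at y ∈ ∅; g ≡ 0 at y ∈ {6}; common: ∅.
  x = 1: f ≡ 0 at y ∈ ∅; g ≡ 0 at y ∈ {3}; common: ∅.
  x = 2: f ≡ 0 at y ∈ ∅; g ≡ 0 at y ∈ {0}; common: ∅.
  x = 3: f ≡ 0 at y ∈ {0, 1, 2, 3, 4, 5, 6}; g ≡ 0 at y ∈ {4}; common: {4}.
  x = 4: f ≡ 0 at y ∈ ∅; g ≡ 0 at y ∈ {1}; common: ∅.
  x = 5: f ≡ 0 at y ∈ ∅; g ≡ 0 at y ∈ {5}; common: ∅.
  x = 6: f ≡ 0 at y ∈ ∅; g ≡ 0 at y ∈ {2}; common: ∅.
Collecting: common zeros = {(3, 4)}, so the count is 1.
Comparison with the Bézout bound: 1 ≤ 1 = deg(f)·deg(g), as expected for curves with no common component (the bound is attained).


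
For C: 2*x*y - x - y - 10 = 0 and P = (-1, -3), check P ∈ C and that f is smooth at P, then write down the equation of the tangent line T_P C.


Tangent line at P: -7*x - 3*y - 16 = 0.

Step 1: f(-1, -3) = 0, so P lies on C.
Step 2: partial derivatives
  f_x(x, y) = 2*y - 1, f_y(x, y) = 2*x - 1.
  f_x(P) = -7, f_y(P) = -3 (gradient nonzero, so P is smooth).
Step 3: tangent line at P: -7·(x − -1) + -3·(y − -3) = 0.
Expanding: -7*x - 3*y - 16 = 0.


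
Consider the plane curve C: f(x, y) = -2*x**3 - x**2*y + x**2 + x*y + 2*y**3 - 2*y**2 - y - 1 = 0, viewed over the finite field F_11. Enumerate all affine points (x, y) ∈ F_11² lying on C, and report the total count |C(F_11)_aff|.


Affine F_11-points: {(1, 6), (2, 2), (3, 4), (4, 5), (5, 3), (5, 10), (6, 2), (6, 5), (7, 0), (8, 2), (9, 10), (10, 5)}; count = 12.

For each of the 121 pairs (x, y) ∈ F_11², evaluate f(x, y) mod 11. Record the zeros.
  x = 0: [0↦10, 1↦9, 2↦5, 3↦10, 4↦3, 5↦7, 6↦1, 7↦8, 8↦7, 9↦10, 10↦7]  zeros at y ∈ ∅
  x = 1: [0↦9, 1↦8, 2↦4, 3↦9, 4↦2, 5↦6, 6↦0, 7↦7, 8↦6, 9↦9, 10↦6]  zeros at y ∈ {6}
  x = 2: [0↦9, 1↦6, 2↦0, 3↦3, 4↦5, 5↦7, 6↦10, 7↦4, 8↦1, 9↦2, 10↦8]  zeros at y ∈ {2}
  x = 3: [0↦9, 1↦2, 2↦3, 3↦2, 4↦0, 5↦9, 6↦8, 7↦9, 8↦2, 9↦10, 10↦1]  zeros at y ∈ {4}
  x = 4: [0↦8, 1↦6, 2↦1, 3↦5, 4↦8, 5↦0, 6↦4, 7↦10, 8↦8, 9↦10, 10↦6]  zeros at y ∈ {5}
  x = 5: [0↦5, 1↦6, 2↦4, 3↦0, 4↦6, 5↦1, 6↦8, 7↦6, 8↦7, 9↦1, 10↦0]  zeros at y ∈ {3, 10}
  x = 6: [0↦10, 1↦1, 2↦0, 3↦8, 4↦4, 5↦0, 6↦8, 7↦7, 8↦9, 9↦4, 10↦4]  zeros at y ∈ {2, 5}
  x = 7: [0↦0, 1↦1, 2↦10, 3↦6, 4↦1, 5↦7, 6↦3, 7↦1, 8↦2, 9↦7, 10↦6]  zeros at y ∈ {0}
  x = 8: [0↦7, 1↦5, 2↦0, 3↦4, 4↦7, 5↦10, 6↦3, 7↦9, 8↦7, 9↦9, 10↦5]  zeros at y ∈ {2}
  x = 9: [0↦8, 1↦1, 2↦2, 3↦1, 4↦10, 5↦8, 6↦7, 7↦8, 8↦1, 9↦9, 10↦0]  zeros at y ∈ {10}
  x = 10: [0↦2, 1↦10, 2↦4, 3↦7, 4↦9, 5↦0, 6↦3, 7↦8, 8↦5, 9↦6, 10↦1]  zeros at y ∈ {5}
Collecting zeros: affine points = {(1, 6), (2, 2), (3, 4), (4, 5), (5, 3), (5, 10), (6, 2), (6, 5), (7, 0), (8, 2), (9, 10), (10, 5)}.
Total count |C(F_11)_aff| = 12.


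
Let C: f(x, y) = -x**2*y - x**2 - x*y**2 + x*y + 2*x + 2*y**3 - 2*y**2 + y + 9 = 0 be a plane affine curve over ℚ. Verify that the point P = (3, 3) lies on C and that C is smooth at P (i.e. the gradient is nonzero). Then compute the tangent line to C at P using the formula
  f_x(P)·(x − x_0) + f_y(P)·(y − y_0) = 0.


Tangent line at P: -28*x + 19*y + 27 = 0.

Step 1: f(3, 3) = 0, so P lies on C.
Step 2: partial derivatives
  f_x(x, y) = -2*x*y - 2*x - y**2 + y + 2, f_y(x, y) = -x**2 - 2*x*y + x + 6*y**2 - 4*y + 1.
  f_x(P) = -28, f_y(P) = 19 (gradient nonzero, so P is smooth).
Step 3: tangent line at P: -28·(x − 3) + 19·(y − 3) = 0.
Expanding: -28*x + 19*y + 27 = 0.


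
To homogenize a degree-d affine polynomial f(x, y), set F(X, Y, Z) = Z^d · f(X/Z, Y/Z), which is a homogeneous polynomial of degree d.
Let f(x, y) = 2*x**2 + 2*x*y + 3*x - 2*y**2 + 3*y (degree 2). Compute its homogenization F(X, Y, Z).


F(X, Y, Z) = 2*X**2 + 2*X*Y + 3*X*Z - 2*Y**2 + 3*Y*Z

deg(f) = 2.
Substitute x = X/Z, y = Y/Z into f, then multiply by Z^2.
  monomial 2·x^2·y^0 ↦ 2·X^2·Y^0·Z^0.
  monomial 2·x^1·y^1 ↦ 2·X^1·Y^1·Z^0.
  monomial 3·x^1·y^0 ↦ 3·X^1·Y^0·Z^1.
  monomial -2·x^0·y^2 ↦ -2·X^0·Y^2·Z^0.
  monomial 3·x^0·y^1 ↦ 3·X^0·Y^1·Z^1.
Collecting: F(X, Y, Z) = 2*X**2 + 2*X*Y + 3*X*Z - 2*Y**2 + 3*Y*Z.


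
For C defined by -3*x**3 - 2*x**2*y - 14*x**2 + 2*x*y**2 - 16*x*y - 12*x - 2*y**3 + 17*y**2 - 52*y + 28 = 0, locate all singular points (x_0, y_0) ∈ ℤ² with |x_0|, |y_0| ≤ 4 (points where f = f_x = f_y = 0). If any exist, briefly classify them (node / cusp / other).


Singular points: {(-2, 2)}; classification: cusp.

Compute partial derivatives:
  f_x = -9*x**2 - 4*x*y - 28*x + 2*y**2 - 16*y - 12.
  f_y = -2*x**2 + 4*x*y - 16*x - 6*y**2 + 34*y - 52.
Scan x_0 ∈ {−4, ..., 4}. For each x_0, f_y(x_0, y) is a polynomial in y; find its integer roots y ∈ {−4, ..., 4}, then test f_x and f at those candidates.
  x = -4: f_y(-4, y) = -6*y**2 + 18*y - 20; no integer root y with |y| ≤ 4.
  x = -3: f_y(-3, y) = -6*y**2 + 22*y - 22; no integer root y with |y| ≤ 4.
  x = -2: f_y(-2, y) = -6*y**2 + 26*y - 28; vanishes at y ∈ {2}. (-2, 2): f_x = 0, f = 0 — SINGULAR.
  x = -1: f_y(-1, y) = -6*y**2 + 30*y - 38; no integer root y with |y| ≤ 4.
  x = 0: f_y(0, y) = -6*y**2 + 34*y - 52; no integer root y with |y| ≤ 4.
  x = 1: f_y(1, y) = -6*y**2 + 38*y - 70; no integer root y with |y| ≤ 4.
  x = 2: f_y(2, y) = -6*y**2 + 42*y - 92; no integer root y with |y| ≤ 4.
  x = 3: f_y(3, y) = -6*y**2 + 46*y - 118; no integer root y with |y| ≤ 4.
  x = 4: f_y(4, y) = -6*y**2 + 50*y - 148; no integer root y with |y| ≤ 4.
Only singular point on the grid: (-2, 2).
Classify: substitute x = -2 + u, y = 2 + v and expand: f = -3*u**3 - 2*u**2*v + 2*u*v**2 - 2*v**3 + v**2.
No constant or linear terms (consistent with a singular point). Quadratic part: v**2. Cubic part: -3*u**3 - 2*u**2*v + 2*u*v**2 - 2*v**3.
The quadratic part v**2 is a perfect square, so there is a single (double) tangent line v = 0, i.e. y = 2. Restricting the cubic part to that line (v = 0) leaves -3*u**3 ≠ 0, so f is not divisible by v and the branch is v² ≈ 3*u**3 to lowest order — this is a cusp.
Classification: cusp.


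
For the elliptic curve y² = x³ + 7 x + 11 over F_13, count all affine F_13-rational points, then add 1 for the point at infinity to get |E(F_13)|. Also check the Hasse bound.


Affine points = {(4, 5), (4, 8), (6, 3), (6, 10), (7, 0), (9, 6), (9, 7), (12, 4), (12, 9)}; affine count = 9; |E(F_13)| = 10.

Discriminant check: Δ ∝ 4a³ + 27b² = 4·7³ + 27·11² = 4·343 + 27·121 ≡ 11 (mod 13). Nonzero ⇒ E is nonsingular.
For each x ∈ F_13, compute rhs = x³ + 7·x + 11 mod 13, then count y ∈ F_13 with y² ≡ rhs.
  x = 0: rhs = 11, matching y values: none (0 points).
  x = 1: rhs = 6, matching y values: none (0 points).
  x = 2: rhs = 7, matching y values: none (0 points).
  x = 3: rhs = 7, matching y values: none (0 points).
  x = 4: rhs = 12, matching y values: 5, 8 (2 points).
  x = 5: rhs = 2, matching y values: none (0 points).
  x = 6: rhs = 9, matching y values: 3, 10 (2 points).
  x = 7: rhs = 0, matching y values: 0 (1 points).
  x = 8: rhs = 7, matching y values: none (0 points).
  x = 9: rhs = 10, matching y values: 6, 7 (2 points).
  x = 10: rhs = 2, matching y values: none (0 points).
  x = 11: rhs = 2, matching y values: none (0 points).
  x = 12: rhs = 3, matching y values: 4, 9 (2 points).
Total affine count: 9.
Full point count |E(F_13)| = 9 + 1 = 10.
Hasse bound: |10 − (13+1)| = |-4| = 4 ≤ 2√13 ≈ 7.2111 ✓.


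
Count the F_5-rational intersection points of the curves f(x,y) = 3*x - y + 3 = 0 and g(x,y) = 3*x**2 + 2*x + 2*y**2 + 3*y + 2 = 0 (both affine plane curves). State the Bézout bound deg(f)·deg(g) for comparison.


Common zeros: ∅; count = 0; Bézout bound = 2.

deg(f) = 1, deg(g) = 2, so Bézout bound = 2.
Scan x ∈ F_5. For each x, list the y ∈ F_5 with f(x, y) ≡ 0 and those with g(x, y) ≡ 0 (mod 5); the common zeros in that column are the intersection.
  x = 0: f ≡ 0 at y ∈ {3}; g ≡ 0 at y ∈ ∅; common: ∅.
  x = 1: f ≡ 0 at y ∈ {1}; g ≡ 0 at y ∈ ∅; common: ∅.
  x = 2: f ≡ 0 at y ∈ {4}; g ≡ 0 at y ∈ {3}; common: ∅.
  x = 3: f ≡ 0 at y ∈ {2}; g ≡ 0 at y ∈ {0, 1}; common: ∅.
  x = 4: f ≡ 0 at y ∈ {0}; g ≡ 0 at y ∈ {3}; common: ∅.
Collecting: common zeros = ∅, so the count is 0.
Comparison with the Bézout bound: 0 ≤ 2 = deg(f)·deg(g), as expected for curves with no common component (the affine F_5-count falls short of the bound because intersections may lie at infinity, over extension fields, or carry multiplicity).


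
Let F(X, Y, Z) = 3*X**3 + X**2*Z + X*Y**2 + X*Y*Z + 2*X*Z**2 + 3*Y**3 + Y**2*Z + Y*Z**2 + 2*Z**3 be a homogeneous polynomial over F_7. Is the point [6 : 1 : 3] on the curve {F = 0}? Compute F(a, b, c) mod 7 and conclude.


F(6,1,3) ≡ 5 (mod 7); P is NOT on the curve.

Evaluate F(6, 1, 3) term-by-term (mod 7).
  3*X**3 ↦ 3·216·1·1 = 648
  X**2*Z ↦ 1·36·1·3 = 108
  X*Y**2 ↦ 1·6·1·1 = 6
  X*Y*Z ↦ 1·6·1·3 = 18
  2*X*Z**2 ↦ 2·6·1·9 = 108
  3*Y**3 ↦ 3·1·1·1 = 3
  Y**2*Z ↦ 1·1·1·3 = 3
  Y*Z**2 ↦ 1·1·1·9 = 9
  2*Z**3 ↦ 2·1·1·27 = 54
Sum: F(6, 1, 3) = (648) + (108) + (6) + (18) + (108) + (3) + (3) + (9) + (54) = 957.
Reducing mod 7: 957 ≡ 5 (mod 7).
Since F(a, b, c) ≡ 5 ≠ 0 (mod 7), P does NOT lie on the curve.


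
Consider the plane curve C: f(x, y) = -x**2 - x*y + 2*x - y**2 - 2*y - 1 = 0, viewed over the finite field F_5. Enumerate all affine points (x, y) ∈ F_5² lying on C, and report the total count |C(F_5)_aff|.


Affine F_5-points: {(0, 4), (1, 0), (1, 2), (3, 1), (3, 4), (4, 2)}; count = 6.

For each of the 25 pairs (x, y) ∈ F_5², evaluate f(x, y) mod 5. Record the zeros.
  x = 0: [0↦4, 1↦1, 2↦1, 3↦4, 4↦0]  zeros at y ∈ {4}
  x = 1: [0↦0, 1↦1, 2↦0, 3↦2, 4↦2]  zeros at y ∈ {0, 2}
  x = 2: [0↦4, 1↦4, 2↦2, 3↦3, 4↦2]  zeros at y ∈ ∅
  x = 3: [0↦1, 1↦0, 2↦2, 3↦2, 4↦0]  zeros at y ∈ {1, 4}
  x = 4: [0↦1, 1↦4, 2↦0, 3↦4, 4↦1]  zeros at y ∈ {2}
Collecting zeros: affine points = {(0, 4), (1, 0), (1, 2), (3, 1), (3, 4), (4, 2)}.
Total count |C(F_5)_aff| = 6.


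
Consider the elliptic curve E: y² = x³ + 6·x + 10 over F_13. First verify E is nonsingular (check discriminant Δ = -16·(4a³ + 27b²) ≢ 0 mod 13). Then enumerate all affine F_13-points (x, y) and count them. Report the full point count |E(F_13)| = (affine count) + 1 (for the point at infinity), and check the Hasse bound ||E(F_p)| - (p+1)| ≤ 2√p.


Affine points = {(0, 6), (0, 7), (1, 2), (1, 11), (2, 2), (2, 11), (3, 4), (3, 9), (5, 3), (5, 10), (9, 0), (10, 2), (10, 11), (11, 4), (11, 9), (12, 4), (12, 9)}; affine count = 17; |E(F_13)| = 18.

Discriminant check: Δ ∝ 4a³ + 27b² = 4·6³ + 27·10² = 4·216 + 27·100 ≡ 2 (mod 13). Nonzero ⇒ E is nonsingular.
For each x ∈ F_13, compute rhs = x³ + 6·x + 10 mod 13, then count y ∈ F_13 with y² ≡ rhs.
  x = 0: rhs = 10, matching y values: 6, 7 (2 points).
  x = 1: rhs = 4, matching y values: 2, 11 (2 points).
  x = 2: rhs = 4, matching y values: 2, 11 (2 points).
  x = 3: rhs = 3, matching y values: 4, 9 (2 points).
  x = 4: rhs = 7, matching y values: none (0 points).
  x = 5: rhs = 9, matching y values: 3, 10 (2 points).
  x = 6: rhs = 2, matching y values: none (0 points).
  x = 7: rhs = 5, matching y values: none (0 points).
  x = 8: rhs = 11, matching y values: none (0 points).
  x = 9: rhs = 0, matching y values: 0 (1 points).
  x = 10: rhs = 4, matching y values: 2, 11 (2 points).
  x = 11: rhs = 3, matching y values: 4, 9 (2 points).
  x = 12: rhs = 3, matching y values: 4, 9 (2 points).
Total affine count: 17.
Full point count |E(F_13)| = 17 + 1 = 18.
Hasse bound: |18 − (13+1)| = |4| = 4 ≤ 2√13 ≈ 7.2111 ✓.


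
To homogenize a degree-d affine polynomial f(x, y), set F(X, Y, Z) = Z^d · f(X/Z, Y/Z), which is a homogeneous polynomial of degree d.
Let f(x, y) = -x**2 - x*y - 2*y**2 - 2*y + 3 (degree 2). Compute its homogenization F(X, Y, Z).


F(X, Y, Z) = -X**2 - X*Y - 2*Y**2 - 2*Y*Z + 3*Z**2

deg(f) = 2.
Substitute x = X/Z, y = Y/Z into f, then multiply by Z^2.
  monomial -1·x^2·y^0 ↦ -1·X^2·Y^0·Z^0.
  monomial -1·x^1·y^1 ↦ -1·X^1·Y^1·Z^0.
  monomial -2·x^0·y^2 ↦ -2·X^0·Y^2·Z^0.
  monomial -2·x^0·y^1 ↦ -2·X^0·Y^1·Z^1.
  monomial 3·x^0·y^0 ↦ 3·X^0·Y^0·Z^2.
Collecting: F(X, Y, Z) = -X**2 - X*Y - 2*Y**2 - 2*Y*Z + 3*Z**2.


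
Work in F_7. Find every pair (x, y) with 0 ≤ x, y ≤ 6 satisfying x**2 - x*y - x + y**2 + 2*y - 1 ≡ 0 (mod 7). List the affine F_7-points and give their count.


Affine F_7-points: {(0, 2), (0, 3), (3, 2), (3, 6), (4, 3), (4, 6)}; count = 6.

For each of the 49 pairs (x, y) ∈ F_7², evaluate f(x, y) mod 7. Record the zeros.
  x = 0: [0↦6, 1↦2, 2↦0, 3↦0, 4↦2, 5↦6, 6↦5]  zeros at y ∈ {2, 3}
  x = 1: [0↦6, 1↦1, 2↦5, 3↦4, 4↦5, 5↦1, 6↦6]  zeros at y ∈ ∅
  x = 2: [0↦1, 1↦2, 2↦5, 3↦3, 4↦3, 5↦5, 6↦2]  zeros at y ∈ ∅
  x = 3: [0↦5, 1↦5, 2↦0, 3↦4, 4↦3, 5↦4, 6↦0]  zeros at y ∈ {2, 6}
  x = 4: [0↦4, 1↦3, 2↦4, 3↦0, 4↦5, 5↦5, 6↦0]  zeros at y ∈ {3, 6}
  x = 5: [0↦5, 1↦3, 2↦3, 3↦5, 4↦2, 5↦1, 6↦2]  zeros at y ∈ ∅
  x = 6: [0↦1, 1↦5, 2↦4, 3↦5, 4↦1, 5↦6, 6↦6]  zeros at y ∈ ∅
Collecting zeros: affine points = {(0, 2), (0, 3), (3, 2), (3, 6), (4, 3), (4, 6)}.
Total count |C(F_7)_aff| = 6.


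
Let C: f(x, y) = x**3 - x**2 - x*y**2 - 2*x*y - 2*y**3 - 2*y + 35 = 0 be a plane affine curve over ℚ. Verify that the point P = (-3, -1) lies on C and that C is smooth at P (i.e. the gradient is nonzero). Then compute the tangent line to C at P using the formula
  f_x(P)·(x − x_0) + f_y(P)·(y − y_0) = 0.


Tangent line at P: 34*x - 8*y + 94 = 0.

Step 1: f(-3, -1) = 0, so P lies on C.
Step 2: partial derivatives
  f_x(x, y) = 3*x**2 - 2*x - y**2 - 2*y, f_y(x, y) = -2*x*y - 2*x - 6*y**2 - 2.
  f_x(P) = 34, f_y(P) = -8 (gradient nonzero, so P is smooth).
Step 3: tangent line at P: 34·(x − -3) + -8·(y − -1) = 0.
Expanding: 34*x - 8*y + 94 = 0.


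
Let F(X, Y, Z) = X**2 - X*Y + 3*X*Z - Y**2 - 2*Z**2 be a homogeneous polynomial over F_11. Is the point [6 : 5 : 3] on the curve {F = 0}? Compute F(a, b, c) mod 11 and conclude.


F(6,5,3) ≡ 6 (mod 11); P is NOT on the curve.

Evaluate F(6, 5, 3) term-by-term (mod 11).
  X**2 ↦ 1·36·1·1 = 36
  -X*Y ↦ -1·6·5·1 = -30
  3*X*Z ↦ 3·6·1·3 = 54
  -Y**2 ↦ -1·1·25·1 = -25
  -2*Z**2 ↦ -2·1·1·9 = -18
Sum: F(6, 5, 3) = (36) + (-30) + (54) + (-25) + (-18) = 17.
Reducing mod 11: 17 ≡ 6 (mod 11).
Since F(a, b, c) ≡ 6 ≠ 0 (mod 11), P does NOT lie on the curve.


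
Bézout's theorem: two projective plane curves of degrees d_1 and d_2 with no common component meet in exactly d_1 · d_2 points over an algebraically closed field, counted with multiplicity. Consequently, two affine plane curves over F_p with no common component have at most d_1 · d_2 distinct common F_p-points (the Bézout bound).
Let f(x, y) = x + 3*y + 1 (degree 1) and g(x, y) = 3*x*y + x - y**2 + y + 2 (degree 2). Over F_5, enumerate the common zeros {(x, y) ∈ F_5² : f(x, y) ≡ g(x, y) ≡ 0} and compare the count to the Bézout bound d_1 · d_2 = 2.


Common zeros: ∅; count = 0; Bézout bound = 2.

deg(f) = 1, deg(g) = 2, so Bézout bound = 2.
Scan x ∈ F_5. For each x, list the y ∈ F_5 with f(x, y) ≡ 0 and those with g(x, y) ≡ 0 (mod 5); the common zeros in that column are the intersection.
  x = 0: f ≡ 0 at y ∈ {3}; g ≡ 0 at y ∈ {2, 4}; common: ∅.
  x = 1: f ≡ 0 at y ∈ {1}; g ≡ 0 at y ∈ ∅; common: ∅.
  x = 2: f ≡ 0 at y ∈ {4}; g ≡ 0 at y ∈ {1}; common: ∅.
  x = 3: f ≡ 0 at y ∈ {2}; g ≡ 0 at y ∈ {0}; common: ∅.
  x = 4: f ≡ 0 at y ∈ {0}; g ≡ 0 at y ∈ ∅; common: ∅.
Collecting: common zeros = ∅, so the count is 0.
Comparison with the Bézout bound: 0 ≤ 2 = deg(f)·deg(g), as expected for curves with no common component (the affine F_5-count falls short of the bound because intersections may lie at infinity, over extension fields, or carry multiplicity).


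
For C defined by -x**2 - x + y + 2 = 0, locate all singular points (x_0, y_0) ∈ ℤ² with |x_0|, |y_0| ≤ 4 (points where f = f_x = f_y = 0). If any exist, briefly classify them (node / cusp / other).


No singular points in the scanned grid; C is smooth there.

Compute partial derivatives:
  f_x = -2*x - 1.
  f_y = 1.
f_y = 1 is a nonzero constant, so f_y never vanishes: no point (x, y) can satisfy f = f_x = f_y = 0. In particular no (x, y) ∈ {−4, ..., 4}² is singular; the curve is smooth.


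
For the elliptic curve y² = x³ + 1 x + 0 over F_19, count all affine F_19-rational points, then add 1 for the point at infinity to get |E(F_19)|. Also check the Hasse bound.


Affine points = {(0, 0), (3, 7), (3, 12), (4, 7), (4, 12), (5, 4), (5, 15), (8, 8), (8, 11), (9, 4), (9, 15), (12, 7), (12, 12), (13, 5), (13, 14), (17, 3), (17, 16), (18, 6), (18, 13)}; affine count = 19; |E(F_19)| = 20.

Discriminant check: Δ ∝ 4a³ + 27b² = 4·1³ + 27·0² = 4·1 + 27·0 ≡ 4 (mod 19). Nonzero ⇒ E is nonsingular.
For each x ∈ F_19, compute rhs = x³ + 1·x + 0 mod 19, then count y ∈ F_19 with y² ≡ rhs.
  x = 0: rhs = 0, matching y values: 0 (1 points).
  x = 1: rhs = 2, matching y values: none (0 points).
  x = 2: rhs = 10, matching y values: none (0 points).
  x = 3: rhs = 11, matching y values: 7, 12 (2 points).
  x = 4: rhs = 11, matching y values: 7, 12 (2 points).
  x = 5: rhs = 16, matching y values: 4, 15 (2 points).
  x = 6: rhs = 13, matching y values: none (0 points).
  x = 7: rhs = 8, matching y values: none (0 points).
  x = 8: rhs = 7, matching y values: 8, 11 (2 points).
  x = 9: rhs = 16, matching y values: 4, 15 (2 points).
  x = 10: rhs = 3, matching y values: none (0 points).
  x = 11: rhs = 12, matching y values: none (0 points).
  x = 12: rhs = 11, matching y values: 7, 12 (2 points).
  x = 13: rhs = 6, matching y values: 5, 14 (2 points).
  x = 14: rhs = 3, matching y values: none (0 points).
  x = 15: rhs = 8, matching y values: none (0 points).
  x = 16: rhs = 8, matching y values: none (0 points).
  x = 17: rhs = 9, matching y values: 3, 16 (2 points).
  x = 18: rhs = 17, matching y values: 6, 13 (2 points).
Total affine count: 19.
Full point count |E(F_19)| = 19 + 1 = 20.
Hasse bound: |20 − (19+1)| = |0| = 0 ≤ 2√19 ≈ 8.7178 ✓.


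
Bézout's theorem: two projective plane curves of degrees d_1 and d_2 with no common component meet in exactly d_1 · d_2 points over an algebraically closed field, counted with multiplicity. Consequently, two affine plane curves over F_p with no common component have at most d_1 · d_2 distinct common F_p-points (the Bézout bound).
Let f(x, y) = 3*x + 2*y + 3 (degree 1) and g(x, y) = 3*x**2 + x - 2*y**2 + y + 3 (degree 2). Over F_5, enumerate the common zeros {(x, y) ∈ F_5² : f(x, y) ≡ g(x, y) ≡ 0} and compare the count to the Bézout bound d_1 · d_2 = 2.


Common zeros: {(3, 4), (4, 0)}; count = 2; Bézout bound = 2.

deg(f) = 1, deg(g) = 2, so Bézout bound = 2.
Scan x ∈ F_5. For each x, list the y ∈ F_5 with f(x, y) ≡ 0 and those with g(x, y) ≡ 0 (mod 5); the common zeros in that column are the intersection.
  x = 0: f ≡ 0 at y ∈ {1}; g ≡ 0 at y ∈ {4}; common: ∅.
  x = 1: f ≡ 0 at y ∈ {2}; g ≡ 0 at y ∈ ∅; common: ∅.
  x = 2: f ≡ 0 at y ∈ {3}; g ≡ 0 at y ∈ ∅; common: ∅.
  x = 3: f ≡ 0 at y ∈ {4}; g ≡ 0 at y ∈ {4}; common: {4}.
  x = 4: f ≡ 0 at y ∈ {0}; g ≡ 0 at y ∈ {0, 3}; common: {0}.
Collecting: common zeros = {(3, 4), (4, 0)}, so the count is 2.
Comparison with the Bézout bound: 2 ≤ 2 = deg(f)·deg(g), as expected for curves with no common component (the bound is attained).


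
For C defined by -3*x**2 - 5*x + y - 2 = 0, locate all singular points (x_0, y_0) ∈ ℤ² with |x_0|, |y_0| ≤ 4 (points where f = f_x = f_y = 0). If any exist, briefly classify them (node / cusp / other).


No singular points in the scanned grid; C is smooth there.

Compute partial derivatives:
  f_x = -6*x - 5.
  f_y = 1.
f_y = 1 is a nonzero constant, so f_y never vanishes: no point (x, y) can satisfy f = f_x = f_y = 0. In particular no (x, y) ∈ {−4, ..., 4}² is singular; the curve is smooth.


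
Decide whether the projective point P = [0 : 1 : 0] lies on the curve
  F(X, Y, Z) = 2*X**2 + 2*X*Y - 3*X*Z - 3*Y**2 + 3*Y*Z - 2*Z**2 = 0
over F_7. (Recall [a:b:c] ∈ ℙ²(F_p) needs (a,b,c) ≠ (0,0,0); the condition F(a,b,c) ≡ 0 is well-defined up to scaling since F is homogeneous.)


F(0,1,0) ≡ 4 (mod 7); P is NOT on the curve.

Evaluate F(0, 1, 0) term-by-term (mod 7).
  2*X**2 ↦ 2·0·1·1 = 0
  2*X*Y ↦ 2·0·1·1 = 0
  -3*X*Z ↦ -3·0·1·0 = 0
  -3*Y**2 ↦ -3·1·1·1 = -3
  3*Y*Z ↦ 3·1·1·0 = 0
  -2*Z**2 ↦ -2·1·1·0 = 0
Sum: F(0, 1, 0) = (0) + (0) + (0) + (-3) + (0) + (0) = -3.
Reducing mod 7: -3 ≡ 4 (mod 7).
Since F(a, b, c) ≡ 4 ≠ 0 (mod 7), P does NOT lie on the curve.


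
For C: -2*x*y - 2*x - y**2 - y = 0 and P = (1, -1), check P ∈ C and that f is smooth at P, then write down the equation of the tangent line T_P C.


Tangent line at P: -y - 1 = 0.

Step 1: f(1, -1) = 0, so P lies on C.
Step 2: partial derivatives
  f_x(x, y) = -2*y - 2, f_y(x, y) = -2*x - 2*y - 1.
  f_x(P) = 0, f_y(P) = -1 (gradient nonzero, so P is smooth).
Step 3: tangent line at P: 0·(x − 1) + -1·(y − -1) = 0.
Expanding: -y - 1 = 0.


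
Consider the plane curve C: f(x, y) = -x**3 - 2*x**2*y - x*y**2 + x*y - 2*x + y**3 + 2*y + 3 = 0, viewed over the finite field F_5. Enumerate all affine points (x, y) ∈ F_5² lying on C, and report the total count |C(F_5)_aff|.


Affine F_5-points: {(0, 2), (0, 4), (1, 0), (3, 0), (3, 1), (3, 2)}; count = 6.

For each of the 25 pairs (x, y) ∈ F_5², evaluate f(x, y) mod 5. Record the zeros.
  x = 0: [0↦3, 1↦1, 2↦0, 3↦1, 4↦0]  zeros at y ∈ {2, 4}
  x = 1: [0↦0, 1↦1, 2↦1, 3↦1, 4↦2]  zeros at y ∈ {0}
  x = 2: [0↦1, 1↦1, 2↦3, 3↦3, 4↦2]  zeros at y ∈ ∅
  x = 3: [0↦0, 1↦0, 2↦0, 3↦1, 4↦4]  zeros at y ∈ {0, 1, 2}
  x = 4: [0↦1, 1↦2, 2↦1, 3↦4, 4↦2]  zeros at y ∈ ∅
Collecting zeros: affine points = {(0, 2), (0, 4), (1, 0), (3, 0), (3, 1), (3, 2)}.
Total count |C(F_5)_aff| = 6.


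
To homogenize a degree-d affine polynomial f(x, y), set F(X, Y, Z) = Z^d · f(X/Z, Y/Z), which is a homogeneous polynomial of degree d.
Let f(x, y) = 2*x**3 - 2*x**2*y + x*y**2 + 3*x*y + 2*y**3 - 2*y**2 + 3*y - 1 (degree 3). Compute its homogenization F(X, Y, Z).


F(X, Y, Z) = 2*X**3 - 2*X**2*Y + X*Y**2 + 3*X*Y*Z + 2*Y**3 - 2*Y**2*Z + 3*Y*Z**2 - Z**3

deg(f) = 3.
Substitute x = X/Z, y = Y/Z into f, then multiply by Z^3.
  monomial 2·x^3·y^0 ↦ 2·X^3·Y^0·Z^0.
  monomial -2·x^2·y^1 ↦ -2·X^2·Y^1·Z^0.
  monomial 1·x^1·y^2 ↦ 1·X^1·Y^2·Z^0.
  monomial 3·x^1·y^1 ↦ 3·X^1·Y^1·Z^1.
  monomial 2·x^0·y^3 ↦ 2·X^0·Y^3·Z^0.
  monomial -2·x^0·y^2 ↦ -2·X^0·Y^2·Z^1.
  monomial 3·x^0·y^1 ↦ 3·X^0·Y^1·Z^2.
  monomial -1·x^0·y^0 ↦ -1·X^0·Y^0·Z^3.
Collecting: F(X, Y, Z) = 2*X**3 - 2*X**2*Y + X*Y**2 + 3*X*Y*Z + 2*Y**3 - 2*Y**2*Z + 3*Y*Z**2 - Z**3.


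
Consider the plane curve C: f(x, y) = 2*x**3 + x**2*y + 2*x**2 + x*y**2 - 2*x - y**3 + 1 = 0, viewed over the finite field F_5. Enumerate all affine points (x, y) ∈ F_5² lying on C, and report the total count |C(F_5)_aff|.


Affine F_5-points: {(0, 1), (2, 4), (4, 3)}; count = 3.

For each of the 25 pairs (x, y) ∈ F_5², evaluate f(x, y) mod 5. Record the zeros.
  x = 0: [0↦1, 1↦0, 2↦3, 3↦4, 4↦2]  zeros at y ∈ {1}
  x = 1: [0↦3, 1↦4, 2↦1, 3↦3, 4↦4]  zeros at y ∈ ∅
  x = 2: [0↦1, 1↦1, 2↦4, 3↦4, 4↦0]  zeros at y ∈ {4}
  x = 3: [0↦2, 1↦3, 2↦4, 3↦4, 4↦2]  zeros at y ∈ ∅
  x = 4: [0↦3, 1↦2, 2↦3, 3↦0, 4↦2]  zeros at y ∈ {3}
Collecting zeros: affine points = {(0, 1), (2, 4), (4, 3)}.
Total count |C(F_5)_aff| = 3.


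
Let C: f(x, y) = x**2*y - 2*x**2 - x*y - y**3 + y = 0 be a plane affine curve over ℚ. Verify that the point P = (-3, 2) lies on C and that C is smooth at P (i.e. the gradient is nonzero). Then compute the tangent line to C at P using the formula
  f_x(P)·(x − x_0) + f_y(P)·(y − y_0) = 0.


Tangent line at P: -2*x + y - 8 = 0.

Step 1: f(-3, 2) = 0, so P lies on C.
Step 2: partial derivatives
  f_x(x, y) = 2*x*y - 4*x - y, f_y(x, y) = x**2 - x - 3*y**2 + 1.
  f_x(P) = -2, f_y(P) = 1 (gradient nonzero, so P is smooth).
Step 3: tangent line at P: -2·(x − -3) + 1·(y − 2) = 0.
Expanding: -2*x + y - 8 = 0.


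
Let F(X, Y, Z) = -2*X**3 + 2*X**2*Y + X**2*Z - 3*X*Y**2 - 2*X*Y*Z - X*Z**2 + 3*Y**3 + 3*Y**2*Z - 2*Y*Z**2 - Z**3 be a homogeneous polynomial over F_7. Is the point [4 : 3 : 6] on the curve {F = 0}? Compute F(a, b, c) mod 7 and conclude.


F(4,3,6) ≡ 4 (mod 7); P is NOT on the curve.

Evaluate F(4, 3, 6) term-by-term (mod 7).
  -2*X**3 ↦ -2·64·1·1 = -128
  2*X**2*Y ↦ 2·16·3·1 = 96
  X**2*Z ↦ 1·16·1·6 = 96
  -3*X*Y**2 ↦ -3·4·9·1 = -108
  -2*X*Y*Z ↦ -2·4·3·6 = -144
  -X*Z**2 ↦ -1·4·1·36 = -144
  3*Y**3 ↦ 3·1·27·1 = 81
  3*Y**2*Z ↦ 3·1·9·6 = 162
  -2*Y*Z**2 ↦ -2·1·3·36 = -216
  -Z**3 ↦ -1·1·1·216 = -216
Sum: F(4, 3, 6) = (-128) + (96) + (96) + (-108) + (-144) + (-144) + (81) + (162) + (-216) + (-216) = -521.
Reducing mod 7: -521 ≡ 4 (mod 7).
Since F(a, b, c) ≡ 4 ≠ 0 (mod 7), P does NOT lie on the curve.


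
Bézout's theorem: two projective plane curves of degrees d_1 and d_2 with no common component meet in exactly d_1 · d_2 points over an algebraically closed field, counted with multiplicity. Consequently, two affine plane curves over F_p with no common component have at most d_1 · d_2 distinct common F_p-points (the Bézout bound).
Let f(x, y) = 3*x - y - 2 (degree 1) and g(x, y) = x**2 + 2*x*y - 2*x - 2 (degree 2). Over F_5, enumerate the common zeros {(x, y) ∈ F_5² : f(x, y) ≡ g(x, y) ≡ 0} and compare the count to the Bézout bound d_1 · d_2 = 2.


Common zeros: ∅; count = 0; Bézout bound = 2.

deg(f) = 1, deg(g) = 2, so Bézout bound = 2.
Scan x ∈ F_5. For each x, list the y ∈ F_5 with f(x, y) ≡ 0 and those with g(x, y) ≡ 0 (mod 5); the common zeros in that column are the intersection.
  x = 0: f ≡ 0 at y ∈ {3}; g ≡ 0 at y ∈ ∅; common: ∅.
  x = 1: f ≡ 0 at y ∈ {1}; g ≡ 0 at y ∈ {4}; common: ∅.
  x = 2: f ≡ 0 at y ∈ {4}; g ≡ 0 at y ∈ {3}; common: ∅.
  x = 3: f ≡ 0 at y ∈ {2}; g ≡ 0 at y ∈ {4}; common: ∅.
  x = 4: f ≡ 0 at y ∈ {0}; g ≡ 0 at y ∈ {3}; common: ∅.
Collecting: common zeros = ∅, so the count is 0.
Comparison with the Bézout bound: 0 ≤ 2 = deg(f)·deg(g), as expected for curves with no common component (the affine F_5-count falls short of the bound because intersections may lie at infinity, over extension fields, or carry multiplicity).


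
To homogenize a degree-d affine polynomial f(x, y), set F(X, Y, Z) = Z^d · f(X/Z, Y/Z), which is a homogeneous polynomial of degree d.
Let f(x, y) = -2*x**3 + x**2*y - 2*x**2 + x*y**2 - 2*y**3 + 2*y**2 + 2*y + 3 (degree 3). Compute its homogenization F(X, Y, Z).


F(X, Y, Z) = -2*X**3 + X**2*Y - 2*X**2*Z + X*Y**2 - 2*Y**3 + 2*Y**2*Z + 2*Y*Z**2 + 3*Z**3

deg(f) = 3.
Substitute x = X/Z, y = Y/Z into f, then multiply by Z^3.
  monomial -2·x^3·y^0 ↦ -2·X^3·Y^0·Z^0.
  monomial 1·x^2·y^1 ↦ 1·X^2·Y^1·Z^0.
  monomial -2·x^2·y^0 ↦ -2·X^2·Y^0·Z^1.
  monomial 1·x^1·y^2 ↦ 1·X^1·Y^2·Z^0.
  monomial -2·x^0·y^3 ↦ -2·X^0·Y^3·Z^0.
  monomial 2·x^0·y^2 ↦ 2·X^0·Y^2·Z^1.
  monomial 2·x^0·y^1 ↦ 2·X^0·Y^1·Z^2.
  monomial 3·x^0·y^0 ↦ 3·X^0·Y^0·Z^3.
Collecting: F(X, Y, Z) = -2*X**3 + X**2*Y - 2*X**2*Z + X*Y**2 - 2*Y**3 + 2*Y**2*Z + 2*Y*Z**2 + 3*Z**3.


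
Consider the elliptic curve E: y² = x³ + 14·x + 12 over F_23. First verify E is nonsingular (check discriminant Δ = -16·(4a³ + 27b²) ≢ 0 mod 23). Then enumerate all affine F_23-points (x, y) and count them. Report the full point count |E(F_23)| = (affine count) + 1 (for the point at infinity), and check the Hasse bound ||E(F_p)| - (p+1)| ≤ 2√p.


Affine points = {(0, 9), (0, 14), (1, 2), (1, 21), (2, 5), (2, 18), (3, 9), (3, 14), (5, 0), (6, 6), (6, 17), (7, 4), (7, 19), (9, 4), (9, 19), (10, 5), (10, 18), (11, 5), (11, 18), (14, 10), (14, 13), (15, 3), (15, 20), (16, 10), (16, 13), (18, 1), (18, 22), (20, 9), (20, 14)}; affine count = 29; |E(F_23)| = 30.

Discriminant check: Δ ∝ 4a³ + 27b² = 4·14³ + 27·12² = 4·2744 + 27·144 ≡ 6 (mod 23). Nonzero ⇒ E is nonsingular.
For each x ∈ F_23, compute rhs = x³ + 14·x + 12 mod 23, then count y ∈ F_23 with y² ≡ rhs.
  x = 0: rhs = 12, matching y values: 9, 14 (2 points).
  x = 1: rhs = 4, matching y values: 2, 21 (2 points).
  x = 2: rhs = 2, matching y values: 5, 18 (2 points).
  x = 3: rhs = 12, matching y values: 9, 14 (2 points).
  x = 4: rhs = 17, matching y values: none (0 points).
  x = 5: rhs = 0, matching y values: 0 (1 points).
  x = 6: rhs = 13, matching y values: 6, 17 (2 points).
  x = 7: rhs = 16, matching y values: 4, 19 (2 points).
  x = 8: rhs = 15, matching y values: none (0 points).
  x = 9: rhs = 16, matching y values: 4, 19 (2 points).
  x = 10: rhs = 2, matching y values: 5, 18 (2 points).
  x = 11: rhs = 2, matching y values: 5, 18 (2 points).
  x = 12: rhs = 22, matching y values: none (0 points).
  x = 13: rhs = 22, matching y values: none (0 points).
  x = 14: rhs = 8, matching y values: 10, 13 (2 points).
  x = 15: rhs = 9, matching y values: 3, 20 (2 points).
  x = 16: rhs = 8, matching y values: 10, 13 (2 points).
  x = 17: rhs = 11, matching y values: none (0 points).
  x = 18: rhs = 1, matching y values: 1, 22 (2 points).
  x = 19: rhs = 7, matching y values: none (0 points).
  x = 20: rhs = 12, matching y values: 9, 14 (2 points).
  x = 21: rhs = 22, matching y values: none (0 points).
  x = 22: rhs = 20, matching y values: none (0 points).
Total affine count: 29.
Full point count |E(F_23)| = 29 + 1 = 30.
Hasse bound: |30 − (23+1)| = |6| = 6 ≤ 2√23 ≈ 9.5917 ✓.


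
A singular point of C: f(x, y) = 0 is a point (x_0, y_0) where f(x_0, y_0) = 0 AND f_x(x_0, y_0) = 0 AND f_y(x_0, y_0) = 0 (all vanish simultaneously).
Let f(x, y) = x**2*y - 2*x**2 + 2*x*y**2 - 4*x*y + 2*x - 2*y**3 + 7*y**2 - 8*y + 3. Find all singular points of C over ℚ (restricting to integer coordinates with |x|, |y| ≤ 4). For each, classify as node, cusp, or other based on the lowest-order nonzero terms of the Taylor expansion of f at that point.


Singular points: {(0, 1)}; classification: node.

Compute partial derivatives:
  f_x = 2*x*y - 4*x + 2*y**2 - 4*y + 2.
  f_y = x**2 + 4*x*y - 4*x - 6*y**2 + 14*y - 8.
Scan x_0 ∈ {−4, ..., 4}. For each x_0, f_y(x_0, y) is a polynomial in y; find its integer roots y ∈ {−4, ..., 4}, then test f_x and f at those candidates.
  x = -4: f_y(-4, y) = -6*y**2 - 2*y + 24; no integer root y with |y| ≤ 4.
  x = -3: f_y(-3, y) = -6*y**2 + 2*y + 13; no integer root y with |y| ≤ 4.
  x = -2: f_y(-2, y) = -6*y**2 + 6*y + 4; no integer root y with |y| ≤ 4.
  x = -1: f_y(-1, y) = -6*y**2 + 10*y - 3; no integer root y with |y| ≤ 4.
  x = 0: f_y(0, y) = -6*y**2 + 14*y - 8; vanishes at y ∈ {1}. (0, 1): f_x = 0, f = 0 — SINGULAR.
  x = 1: f_y(1, y) = -6*y**2 + 18*y - 11; no integer root y with |y| ≤ 4.
  x = 2: f_y(2, y) = -6*y**2 + 22*y - 12; vanishes at y ∈ {3}. (2, 3): f_x = 12 ≠ 0.
  x = 3: f_y(3, y) = -6*y**2 + 26*y - 11; no integer root y with |y| ≤ 4.
  x = 4: f_y(4, y) = -6*y**2 + 30*y - 8; no integer root y with |y| ≤ 4.
Only singular point on the grid: (0, 1).
Classify: substitute x = 0 + u, y = 1 + v and expand: f = u**2*v - u**2 + 2*u*v**2 - 2*v**3 + v**2.
No constant or linear terms (consistent with a singular point). Quadratic part: -u**2 + v**2. Cubic part: u**2*v + 2*u*v**2 - 2*v**3.
The quadratic part v**2 - u**2 = (v − u)(v + u) splits into two distinct linear factors, so there are two distinct tangent lines y − 1 = ±(x − 0) — this is a node (ordinary double point).
Classification: node.
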